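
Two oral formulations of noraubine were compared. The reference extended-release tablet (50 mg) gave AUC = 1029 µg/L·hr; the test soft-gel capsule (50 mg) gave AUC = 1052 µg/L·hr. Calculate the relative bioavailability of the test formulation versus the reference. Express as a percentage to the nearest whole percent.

F_rel = 102%

F_rel = (AUC_test/D_test) / (AUC_ref/D_ref)
      = (1052/50) / (1029/50)
      = 21.04 / 20.58 = 1.0224 = 102.24%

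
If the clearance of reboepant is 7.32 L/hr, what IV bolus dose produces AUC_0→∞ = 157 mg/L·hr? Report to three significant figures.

Dose_iv = CL × AUC_0→∞
     = 7.32 × 157 = 1149.24 mg

Dose = 1150 mg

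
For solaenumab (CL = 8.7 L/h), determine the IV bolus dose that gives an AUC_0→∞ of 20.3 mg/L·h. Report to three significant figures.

Dose = 177 mg

Dose_iv = CL × AUC_0→∞
     = 8.7 × 20.3 = 176.61 mg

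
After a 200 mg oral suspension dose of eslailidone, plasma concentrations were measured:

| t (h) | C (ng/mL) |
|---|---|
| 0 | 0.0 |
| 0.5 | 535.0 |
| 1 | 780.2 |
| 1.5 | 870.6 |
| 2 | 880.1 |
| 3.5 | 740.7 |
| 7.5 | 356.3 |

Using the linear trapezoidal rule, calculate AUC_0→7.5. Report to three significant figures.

AUC = 4720 ng/mL·h

Trapezoidal AUC_0→7.5:
  [0→0.5]: (0.0+535.0)/2 × 0.5 = 133.75
  [0.5→1]: (535.0+780.2)/2 × 0.5 = 328.8
  [1→1.5]: (780.2+870.6)/2 × 0.5 = 412.7
  [1.5→2]: (870.6+880.1)/2 × 0.5 = 437.675
  [2→3.5]: (880.1+740.7)/2 × 1.5 = 1215.6
  [3.5→7.5]: (740.7+356.3)/2 × 4 = 2194.0
  Sum = 4722.525 ng/mL·h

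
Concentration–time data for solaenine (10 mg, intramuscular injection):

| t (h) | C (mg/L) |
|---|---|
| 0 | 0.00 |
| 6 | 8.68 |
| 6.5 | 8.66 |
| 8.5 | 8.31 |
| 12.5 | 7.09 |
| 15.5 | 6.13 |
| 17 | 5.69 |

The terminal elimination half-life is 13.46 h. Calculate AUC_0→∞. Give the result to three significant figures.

Trapezoidal AUC_0→17:
  [0→6]: (0.00+8.68)/2 × 6 = 26.04
  [6→6.5]: (8.68+8.66)/2 × 0.5 = 4.335
  [6.5→8.5]: (8.66+8.31)/2 × 2 = 16.97
  [8.5→12.5]: (8.31+7.09)/2 × 4 = 30.8
  [12.5→15.5]: (7.09+6.13)/2 × 3 = 19.83
  [15.5→17]: (6.13+5.69)/2 × 1.5 = 8.865
  Sum = 106.84 mg/L·h
k_e = ln2 / t½ = 0.693147 / 13.46 = 0.0515 h^-1
Extrapolated tail: C_last / k_e = 5.69 / 0.0515 = 110.485
AUC_0→∞ = 106.84 + 110.485 = 217.325 mg/L·h

AUC = 217 mg/L·h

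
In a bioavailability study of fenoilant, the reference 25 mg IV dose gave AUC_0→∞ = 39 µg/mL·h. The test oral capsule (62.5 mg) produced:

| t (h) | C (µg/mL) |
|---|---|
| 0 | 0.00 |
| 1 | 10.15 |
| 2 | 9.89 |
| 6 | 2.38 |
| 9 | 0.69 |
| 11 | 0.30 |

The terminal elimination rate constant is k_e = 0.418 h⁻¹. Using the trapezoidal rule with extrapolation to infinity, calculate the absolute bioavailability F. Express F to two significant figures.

Trapezoidal AUC_0→11 (oral capsule):
  [0→1]: (0.00+10.15)/2 × 1 = 5.075
  [1→2]: (10.15+9.89)/2 × 1 = 10.02
  [2→6]: (9.89+2.38)/2 × 4 = 24.54
  [6→9]: (2.38+0.69)/2 × 3 = 4.605
  [9→11]: (0.69+0.30)/2 × 2 = 0.99
  Sum = 45.23 µg/mL·h
Tail: C_last/k_e = 0.30/0.418 = 0.718
AUC_0→∞ (oral capsule) = 45.23 + 0.718 = 45.948 µg/mL·h
F = (AUC_ev/D_ev)/(AUC_iv/D_iv) = (45.948/62.5)/(39/25) = 0.735168/1.56 = 0.4713

F = 0.47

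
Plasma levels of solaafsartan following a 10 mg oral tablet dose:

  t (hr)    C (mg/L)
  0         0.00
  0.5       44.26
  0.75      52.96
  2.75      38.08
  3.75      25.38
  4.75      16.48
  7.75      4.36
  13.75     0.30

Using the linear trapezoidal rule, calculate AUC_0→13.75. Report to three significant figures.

Trapezoidal AUC_0→13.75:
  [0→0.5]: (0.00+44.26)/2 × 0.5 = 11.065
  [0.5→0.75]: (44.26+52.96)/2 × 0.25 = 12.1525
  [0.75→2.75]: (52.96+38.08)/2 × 2 = 91.04
  [2.75→3.75]: (38.08+25.38)/2 × 1 = 31.73
  [3.75→4.75]: (25.38+16.48)/2 × 1 = 20.93
  [4.75→7.75]: (16.48+4.36)/2 × 3 = 31.26
  [7.75→13.75]: (4.36+0.30)/2 × 6 = 13.98
  Sum = 212.1575 mg/L·hr

AUC = 212 mg/L·hr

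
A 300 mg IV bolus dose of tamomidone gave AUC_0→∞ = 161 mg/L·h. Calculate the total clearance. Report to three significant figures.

CL = Dose_iv / AUC_0→∞
   = 300 / 161 = 1.86335 L/h

CL = 1.86 L/h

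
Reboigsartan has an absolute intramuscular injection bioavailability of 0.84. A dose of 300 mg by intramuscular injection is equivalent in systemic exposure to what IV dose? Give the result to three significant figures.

Systemic exposure from an extravascular dose = F × D_ev, so the equivalent IV dose is F × D_ev.
D_iv = F × D_ev = 0.84 × 300 = 252 mg

D_iv = 252 mg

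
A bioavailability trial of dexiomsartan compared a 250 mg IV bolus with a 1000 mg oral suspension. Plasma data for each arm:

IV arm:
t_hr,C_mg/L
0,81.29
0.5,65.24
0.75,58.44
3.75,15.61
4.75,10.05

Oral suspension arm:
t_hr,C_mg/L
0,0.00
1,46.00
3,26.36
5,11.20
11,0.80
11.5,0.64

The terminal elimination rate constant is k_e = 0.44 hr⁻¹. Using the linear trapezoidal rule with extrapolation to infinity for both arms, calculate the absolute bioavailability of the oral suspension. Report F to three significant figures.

F = 0.215

Trapezoidal AUC_0→4.75 (IV):
  [0→0.5]: (81.29+65.24)/2 × 0.5 = 36.6325
  [0.5→0.75]: (65.24+58.44)/2 × 0.25 = 15.46
  [0.75→3.75]: (58.44+15.61)/2 × 3 = 111.075
  [3.75→4.75]: (15.61+10.05)/2 × 1 = 12.83
  Sum = 175.9975 mg/L·hr
IV tail: 10.05/0.44 = 22.841; AUC_iv,0→∞ = 175.9975 + 22.841 = 198.8385 mg/L·hr
Trapezoidal AUC_0→11.5 (oral suspension):
  [0→1]: (0.00+46.00)/2 × 1 = 23.0
  [1→3]: (46.00+26.36)/2 × 2 = 72.36
  [3→5]: (26.36+11.20)/2 × 2 = 37.56
  [5→11]: (11.20+0.80)/2 × 6 = 36.0
  [11→11.5]: (0.80+0.64)/2 × 0.5 = 0.36
  Sum = 169.28 mg/L·hr
oral suspension tail: 0.64/0.44 = 1.455; AUC_ev,0→∞ = 169.28 + 1.455 = 170.735 mg/L·hr
F = (AUC_ev/D_ev)/(AUC_iv/D_iv) = (170.735/1000)/(198.8385/250) = 0.170735/0.795354 = 0.2147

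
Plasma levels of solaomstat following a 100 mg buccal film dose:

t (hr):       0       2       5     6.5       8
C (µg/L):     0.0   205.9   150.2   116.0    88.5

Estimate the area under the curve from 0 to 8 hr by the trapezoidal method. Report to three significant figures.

Trapezoidal AUC_0→8:
  [0→2]: (0.0+205.9)/2 × 2 = 205.9
  [2→5]: (205.9+150.2)/2 × 3 = 534.15
  [5→6.5]: (150.2+116.0)/2 × 1.5 = 199.65
  [6.5→8]: (116.0+88.5)/2 × 1.5 = 153.375
  Sum = 1093.075 µg/L·hr

AUC = 1090 µg/L·hr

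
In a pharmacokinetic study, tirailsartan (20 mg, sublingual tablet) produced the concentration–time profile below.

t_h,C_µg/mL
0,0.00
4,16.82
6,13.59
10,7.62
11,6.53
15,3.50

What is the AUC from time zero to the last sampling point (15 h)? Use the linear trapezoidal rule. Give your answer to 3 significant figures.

Trapezoidal AUC_0→15:
  [0→4]: (0.00+16.82)/2 × 4 = 33.64
  [4→6]: (16.82+13.59)/2 × 2 = 30.41
  [6→10]: (13.59+7.62)/2 × 4 = 42.42
  [10→11]: (7.62+6.53)/2 × 1 = 7.075
  [11→15]: (6.53+3.50)/2 × 4 = 20.06
  Sum = 133.605 µg/mL·h

AUC = 134 µg/mL·h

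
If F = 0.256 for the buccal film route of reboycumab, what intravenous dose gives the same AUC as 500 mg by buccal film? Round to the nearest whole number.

D_iv = 128 mg

Systemic exposure from an extravascular dose = F × D_ev, so the equivalent IV dose is F × D_ev.
D_iv = F × D_ev = 0.256 × 500 = 128 mg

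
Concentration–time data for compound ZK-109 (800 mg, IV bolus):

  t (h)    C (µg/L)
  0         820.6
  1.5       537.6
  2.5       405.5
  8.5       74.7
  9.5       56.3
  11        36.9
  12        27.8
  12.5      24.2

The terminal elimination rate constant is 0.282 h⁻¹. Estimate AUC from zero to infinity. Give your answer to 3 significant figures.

AUC = 3200 µg/L·h

Trapezoidal AUC_0→12.5:
  [0→1.5]: (820.6+537.6)/2 × 1.5 = 1018.65
  [1.5→2.5]: (537.6+405.5)/2 × 1 = 471.55
  [2.5→8.5]: (405.5+74.7)/2 × 6 = 1440.6
  [8.5→9.5]: (74.7+56.3)/2 × 1 = 65.5
  [9.5→11]: (56.3+36.9)/2 × 1.5 = 69.9
  [11→12]: (36.9+27.8)/2 × 1 = 32.35
  [12→12.5]: (27.8+24.2)/2 × 0.5 = 13.0
  Sum = 3111.55 µg/L·h
Extrapolated tail: C_last / k_e = 24.2 / 0.282 = 85.816
AUC_0→∞ = 3111.55 + 85.816 = 3197.366 µg/L·h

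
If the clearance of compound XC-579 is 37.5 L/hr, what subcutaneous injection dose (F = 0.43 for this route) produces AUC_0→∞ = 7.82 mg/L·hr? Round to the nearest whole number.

Dose = 682 mg

Dose = CL × AUC_0→∞ / F
     = 37.5 × 7.82 / 0.43 = 681.977 mg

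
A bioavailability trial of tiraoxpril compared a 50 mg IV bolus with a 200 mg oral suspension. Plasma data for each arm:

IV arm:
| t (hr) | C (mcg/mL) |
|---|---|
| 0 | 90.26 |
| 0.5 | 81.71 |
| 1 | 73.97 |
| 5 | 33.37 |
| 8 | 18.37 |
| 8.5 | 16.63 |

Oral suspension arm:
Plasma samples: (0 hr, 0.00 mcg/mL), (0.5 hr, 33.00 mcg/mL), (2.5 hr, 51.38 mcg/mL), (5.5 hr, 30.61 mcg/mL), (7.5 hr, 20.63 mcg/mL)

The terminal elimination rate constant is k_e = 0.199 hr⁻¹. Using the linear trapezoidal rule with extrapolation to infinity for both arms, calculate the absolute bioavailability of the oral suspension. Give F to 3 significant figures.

F = 0.199

Trapezoidal AUC_0→8.5 (IV):
  [0→0.5]: (90.26+81.71)/2 × 0.5 = 42.9925
  [0.5→1]: (81.71+73.97)/2 × 0.5 = 38.92
  [1→5]: (73.97+33.37)/2 × 4 = 214.68
  [5→8]: (33.37+18.37)/2 × 3 = 77.61
  [8→8.5]: (18.37+16.63)/2 × 0.5 = 8.75
  Sum = 382.9525 mcg/mL·hr
IV tail: 16.63/0.199 = 83.568; AUC_iv,0→∞ = 382.9525 + 83.568 = 466.5205 mcg/mL·hr
Trapezoidal AUC_0→7.5 (oral suspension):
  [0→0.5]: (0.00+33.00)/2 × 0.5 = 8.25
  [0.5→2.5]: (33.00+51.38)/2 × 2 = 84.38
  [2.5→5.5]: (51.38+30.61)/2 × 3 = 122.985
  [5.5→7.5]: (30.61+20.63)/2 × 2 = 51.24
  Sum = 266.855 mcg/mL·hr
oral suspension tail: 20.63/0.199 = 103.668; AUC_ev,0→∞ = 266.855 + 103.668 = 370.523 mcg/mL·hr
F = (AUC_ev/D_ev)/(AUC_iv/D_iv) = (370.523/200)/(466.5205/50) = 1.852615/9.33041 = 0.1986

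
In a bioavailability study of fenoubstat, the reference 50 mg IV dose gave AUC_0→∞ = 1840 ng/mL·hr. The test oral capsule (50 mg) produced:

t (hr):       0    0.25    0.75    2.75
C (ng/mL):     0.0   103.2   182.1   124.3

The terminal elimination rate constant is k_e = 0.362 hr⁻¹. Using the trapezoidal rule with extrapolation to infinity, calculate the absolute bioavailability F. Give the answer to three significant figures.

Trapezoidal AUC_0→2.75 (oral capsule):
  [0→0.25]: (0.0+103.2)/2 × 0.25 = 12.9
  [0.25→0.75]: (103.2+182.1)/2 × 0.5 = 71.325
  [0.75→2.75]: (182.1+124.3)/2 × 2 = 306.4
  Sum = 390.625 ng/mL·hr
Tail: C_last/k_e = 124.3/0.362 = 343.370
AUC_0→∞ (oral capsule) = 390.625 + 343.370 = 733.995 ng/mL·hr
F = (AUC_ev/D_ev)/(AUC_iv/D_iv) = (733.995/50)/(1840/50) = 14.6799/36.8 = 0.3989

F = 0.399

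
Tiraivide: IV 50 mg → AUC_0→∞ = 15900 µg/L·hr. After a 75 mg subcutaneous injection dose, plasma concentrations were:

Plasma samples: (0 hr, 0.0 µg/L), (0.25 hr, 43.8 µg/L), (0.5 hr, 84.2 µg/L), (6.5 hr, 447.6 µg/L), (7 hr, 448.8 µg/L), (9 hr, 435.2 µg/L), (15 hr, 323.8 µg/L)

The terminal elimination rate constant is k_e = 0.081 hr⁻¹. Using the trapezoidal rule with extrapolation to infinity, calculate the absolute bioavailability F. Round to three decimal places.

Trapezoidal AUC_0→15 (subcutaneous injection):
  [0→0.25]: (0.0+43.8)/2 × 0.25 = 5.475
  [0.25→0.5]: (43.8+84.2)/2 × 0.25 = 16.0
  [0.5→6.5]: (84.2+447.6)/2 × 6 = 1595.4
  [6.5→7]: (447.6+448.8)/2 × 0.5 = 224.1
  [7→9]: (448.8+435.2)/2 × 2 = 884.0
  [9→15]: (435.2+323.8)/2 × 6 = 2277.0
  Sum = 5001.975 µg/L·hr
Tail: C_last/k_e = 323.8/0.081 = 3997.531
AUC_0→∞ (subcutaneous injection) = 5001.975 + 3997.531 = 8999.506 µg/L·hr
F = (AUC_ev/D_ev)/(AUC_iv/D_iv) = (8999.506/75)/(15900/50) = 119.993/318 = 0.3773

F = 0.377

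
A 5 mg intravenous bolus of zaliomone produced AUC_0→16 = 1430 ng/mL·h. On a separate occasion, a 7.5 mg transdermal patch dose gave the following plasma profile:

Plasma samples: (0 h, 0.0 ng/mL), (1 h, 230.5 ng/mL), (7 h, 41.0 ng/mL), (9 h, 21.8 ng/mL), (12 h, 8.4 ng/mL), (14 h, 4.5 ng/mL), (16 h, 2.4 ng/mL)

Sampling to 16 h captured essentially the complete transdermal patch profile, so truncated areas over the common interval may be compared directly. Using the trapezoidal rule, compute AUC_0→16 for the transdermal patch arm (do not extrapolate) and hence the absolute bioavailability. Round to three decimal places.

Trapezoidal AUC_0→16 (transdermal patch):
  [0→1]: (0.0+230.5)/2 × 1 = 115.25
  [1→7]: (230.5+41.0)/2 × 6 = 814.5
  [7→9]: (41.0+21.8)/2 × 2 = 62.8
  [9→12]: (21.8+8.4)/2 × 3 = 45.3
  [12→14]: (8.4+4.5)/2 × 2 = 12.9
  [14→16]: (4.5+2.4)/2 × 2 = 6.9
  Sum = 1057.65 ng/mL·h
F = (AUC_ev/D_ev)/(AUC_iv/D_iv) = (1057.65/7.5)/(1430/5) = 141.02/286 = 0.4931

F = 0.493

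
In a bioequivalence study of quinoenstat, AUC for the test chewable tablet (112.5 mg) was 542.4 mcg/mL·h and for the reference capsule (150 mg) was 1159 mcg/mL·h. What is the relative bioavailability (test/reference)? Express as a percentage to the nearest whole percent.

F_rel = 62%

F_rel = (AUC_test/D_test) / (AUC_ref/D_ref)
      = (542.4/112.5) / (1159/150)
      = 4.82133 / 7.72667 = 0.6240 = 62.40%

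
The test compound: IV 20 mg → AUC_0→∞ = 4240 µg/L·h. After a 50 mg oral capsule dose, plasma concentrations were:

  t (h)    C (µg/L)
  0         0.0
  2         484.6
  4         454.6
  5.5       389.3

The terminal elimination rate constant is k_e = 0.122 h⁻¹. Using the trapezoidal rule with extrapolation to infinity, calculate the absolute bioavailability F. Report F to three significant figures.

F = 0.495

Trapezoidal AUC_0→5.5 (oral capsule):
  [0→2]: (0.0+484.6)/2 × 2 = 484.6
  [2→4]: (484.6+454.6)/2 × 2 = 939.2
  [4→5.5]: (454.6+389.3)/2 × 1.5 = 632.925
  Sum = 2056.725 µg/L·h
Tail: C_last/k_e = 389.3/0.122 = 3190.984
AUC_0→∞ (oral capsule) = 2056.725 + 3190.984 = 5247.709 µg/L·h
F = (AUC_ev/D_ev)/(AUC_iv/D_iv) = (5247.709/50)/(4240/20) = 104.95418/212 = 0.4951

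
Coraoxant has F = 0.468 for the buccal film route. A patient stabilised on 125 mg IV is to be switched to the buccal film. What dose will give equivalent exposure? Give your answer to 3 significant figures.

D_buccal = 267 mg

For equal systemic exposure: F × D_ev = D_iv
D_ev = D_iv / F = 125 / 0.468 = 267.094 mg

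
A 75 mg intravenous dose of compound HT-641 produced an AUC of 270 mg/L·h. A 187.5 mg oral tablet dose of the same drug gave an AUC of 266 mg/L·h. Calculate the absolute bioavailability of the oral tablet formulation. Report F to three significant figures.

F = 0.394

F = (AUC_ev / D_ev) / (AUC_iv / D_iv)
  = (266/187.5) / (270/75)
  = 1.41867 / 3.6 = 0.3941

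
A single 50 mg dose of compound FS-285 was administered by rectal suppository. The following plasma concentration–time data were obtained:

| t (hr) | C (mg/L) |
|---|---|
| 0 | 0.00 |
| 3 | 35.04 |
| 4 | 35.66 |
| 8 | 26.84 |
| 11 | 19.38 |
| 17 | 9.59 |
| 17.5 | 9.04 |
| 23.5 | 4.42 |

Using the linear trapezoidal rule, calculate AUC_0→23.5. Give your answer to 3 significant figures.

Trapezoidal AUC_0→23.5:
  [0→3]: (0.00+35.04)/2 × 3 = 52.56
  [3→4]: (35.04+35.66)/2 × 1 = 35.35
  [4→8]: (35.66+26.84)/2 × 4 = 125.0
  [8→11]: (26.84+19.38)/2 × 3 = 69.33
  [11→17]: (19.38+9.59)/2 × 6 = 86.91
  [17→17.5]: (9.59+9.04)/2 × 0.5 = 4.6575
  [17.5→23.5]: (9.04+4.42)/2 × 6 = 40.38
  Sum = 414.1875 mg/L·hr

AUC = 414 mg/L·hr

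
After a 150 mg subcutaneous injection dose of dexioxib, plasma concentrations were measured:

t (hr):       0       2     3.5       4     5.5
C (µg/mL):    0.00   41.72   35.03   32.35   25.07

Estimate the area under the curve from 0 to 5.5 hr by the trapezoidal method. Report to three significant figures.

Trapezoidal AUC_0→5.5:
  [0→2]: (0.00+41.72)/2 × 2 = 41.72
  [2→3.5]: (41.72+35.03)/2 × 1.5 = 57.5625
  [3.5→4]: (35.03+32.35)/2 × 0.5 = 16.845
  [4→5.5]: (32.35+25.07)/2 × 1.5 = 43.065
  Sum = 159.1925 µg/mL·hr

AUC = 159 µg/mL·hr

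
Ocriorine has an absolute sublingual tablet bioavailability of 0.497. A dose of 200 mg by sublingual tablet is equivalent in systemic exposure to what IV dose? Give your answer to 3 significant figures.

D_iv = 99.4 mg

Systemic exposure from an extravascular dose = F × D_ev, so the equivalent IV dose is F × D_ev.
D_iv = F × D_ev = 0.497 × 200 = 99.4 mg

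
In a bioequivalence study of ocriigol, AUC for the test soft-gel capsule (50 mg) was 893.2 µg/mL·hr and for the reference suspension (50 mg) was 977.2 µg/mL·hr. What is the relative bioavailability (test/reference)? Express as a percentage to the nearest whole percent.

F_rel = (AUC_test/D_test) / (AUC_ref/D_ref)
      = (893.2/50) / (977.2/50)
      = 17.864 / 19.544 = 0.9140 = 91.40%

F_rel = 91%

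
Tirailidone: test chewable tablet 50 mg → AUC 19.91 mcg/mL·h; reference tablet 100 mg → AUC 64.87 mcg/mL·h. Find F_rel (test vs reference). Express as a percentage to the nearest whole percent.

F_rel = 61%

F_rel = (AUC_test/D_test) / (AUC_ref/D_ref)
      = (19.91/50) / (64.87/100)
      = 0.3982 / 0.6487 = 0.6138 = 61.38%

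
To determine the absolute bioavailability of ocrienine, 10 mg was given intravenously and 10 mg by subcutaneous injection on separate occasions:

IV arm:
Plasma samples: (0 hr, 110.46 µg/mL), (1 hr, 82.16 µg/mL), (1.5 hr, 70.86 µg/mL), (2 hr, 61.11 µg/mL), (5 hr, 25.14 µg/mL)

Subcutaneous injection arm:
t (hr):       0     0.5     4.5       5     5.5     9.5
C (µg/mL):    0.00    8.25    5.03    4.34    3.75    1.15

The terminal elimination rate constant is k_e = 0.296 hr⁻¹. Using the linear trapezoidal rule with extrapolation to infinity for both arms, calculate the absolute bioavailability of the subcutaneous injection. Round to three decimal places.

Trapezoidal AUC_0→5 (IV):
  [0→1]: (110.46+82.16)/2 × 1 = 96.31
  [1→1.5]: (82.16+70.86)/2 × 0.5 = 38.255
  [1.5→2]: (70.86+61.11)/2 × 0.5 = 32.9925
  [2→5]: (61.11+25.14)/2 × 3 = 129.375
  Sum = 296.9325 µg/mL·hr
IV tail: 25.14/0.296 = 84.932; AUC_iv,0→∞ = 296.9325 + 84.932 = 381.8645 µg/mL·hr
Trapezoidal AUC_0→9.5 (subcutaneous injection):
  [0→0.5]: (0.00+8.25)/2 × 0.5 = 2.0625
  [0.5→4.5]: (8.25+5.03)/2 × 4 = 26.56
  [4.5→5]: (5.03+4.34)/2 × 0.5 = 2.3425
  [5→5.5]: (4.34+3.75)/2 × 0.5 = 2.0225
  [5.5→9.5]: (3.75+1.15)/2 × 4 = 9.8
  Sum = 42.7875 µg/mL·hr
subcutaneous injection tail: 1.15/0.296 = 3.885; AUC_ev,0→∞ = 42.7875 + 3.885 = 46.6725 µg/mL·hr
F = (AUC_ev/D_ev)/(AUC_iv/D_iv) = (46.6725/10)/(381.8645/10) = 4.66725/38.18645 = 0.1222

F = 0.122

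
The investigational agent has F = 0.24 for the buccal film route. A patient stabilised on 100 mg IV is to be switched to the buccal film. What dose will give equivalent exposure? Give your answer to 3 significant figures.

D_buccal = 417 mg

For equal systemic exposure: F × D_ev = D_iv
D_ev = D_iv / F = 100 / 0.24 = 416.667 mg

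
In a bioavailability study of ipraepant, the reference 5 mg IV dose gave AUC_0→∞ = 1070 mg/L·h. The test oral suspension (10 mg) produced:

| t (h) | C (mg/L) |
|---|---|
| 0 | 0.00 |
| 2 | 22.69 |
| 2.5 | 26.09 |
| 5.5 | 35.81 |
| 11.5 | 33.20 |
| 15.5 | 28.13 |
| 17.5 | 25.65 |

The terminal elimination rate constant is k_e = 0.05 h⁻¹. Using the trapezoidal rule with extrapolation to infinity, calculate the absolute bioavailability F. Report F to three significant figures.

F = 0.479

Trapezoidal AUC_0→17.5 (oral suspension):
  [0→2]: (0.00+22.69)/2 × 2 = 22.69
  [2→2.5]: (22.69+26.09)/2 × 0.5 = 12.195
  [2.5→5.5]: (26.09+35.81)/2 × 3 = 92.85
  [5.5→11.5]: (35.81+33.20)/2 × 6 = 207.03
  [11.5→15.5]: (33.20+28.13)/2 × 4 = 122.66
  [15.5→17.5]: (28.13+25.65)/2 × 2 = 53.78
  Sum = 511.205 mg/L·h
Tail: C_last/k_e = 25.65/0.05 = 513.000
AUC_0→∞ (oral suspension) = 511.205 + 513.000 = 1024.205 mg/L·h
F = (AUC_ev/D_ev)/(AUC_iv/D_iv) = (1024.205/10)/(1070/5) = 102.4205/214 = 0.4786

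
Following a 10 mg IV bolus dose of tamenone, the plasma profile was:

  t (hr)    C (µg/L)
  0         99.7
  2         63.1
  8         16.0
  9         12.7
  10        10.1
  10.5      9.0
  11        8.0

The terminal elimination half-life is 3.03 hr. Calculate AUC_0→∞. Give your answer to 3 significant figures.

AUC = 470 µg/L·hr

Trapezoidal AUC_0→11:
  [0→2]: (99.7+63.1)/2 × 2 = 162.8
  [2→8]: (63.1+16.0)/2 × 6 = 237.3
  [8→9]: (16.0+12.7)/2 × 1 = 14.35
  [9→10]: (12.7+10.1)/2 × 1 = 11.4
  [10→10.5]: (10.1+9.0)/2 × 0.5 = 4.775
  [10.5→11]: (9.0+8.0)/2 × 0.5 = 4.25
  Sum = 434.875 µg/L·hr
k_e = ln2 / t½ = 0.693147 / 3.03 = 0.2288 hr^-1
Extrapolated tail: C_last / k_e = 8.0 / 0.2288 = 34.965
AUC_0→∞ = 434.875 + 34.965 = 469.84 µg/L·hr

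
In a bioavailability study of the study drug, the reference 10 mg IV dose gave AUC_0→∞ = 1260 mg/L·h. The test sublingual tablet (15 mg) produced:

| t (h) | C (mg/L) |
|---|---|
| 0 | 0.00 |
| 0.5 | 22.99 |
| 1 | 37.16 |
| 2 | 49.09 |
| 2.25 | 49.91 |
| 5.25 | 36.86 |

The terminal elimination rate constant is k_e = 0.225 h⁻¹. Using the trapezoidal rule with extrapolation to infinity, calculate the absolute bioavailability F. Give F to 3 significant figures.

Trapezoidal AUC_0→5.25 (sublingual tablet):
  [0→0.5]: (0.00+22.99)/2 × 0.5 = 5.7475
  [0.5→1]: (22.99+37.16)/2 × 0.5 = 15.0375
  [1→2]: (37.16+49.09)/2 × 1 = 43.125
  [2→2.25]: (49.09+49.91)/2 × 0.25 = 12.375
  [2.25→5.25]: (49.91+36.86)/2 × 3 = 130.155
  Sum = 206.44 mg/L·h
Tail: C_last/k_e = 36.86/0.225 = 163.822
AUC_0→∞ (sublingual tablet) = 206.44 + 163.822 = 370.262 mg/L·h
F = (AUC_ev/D_ev)/(AUC_iv/D_iv) = (370.262/15)/(1260/10) = 24.6841/126 = 0.1959

F = 0.196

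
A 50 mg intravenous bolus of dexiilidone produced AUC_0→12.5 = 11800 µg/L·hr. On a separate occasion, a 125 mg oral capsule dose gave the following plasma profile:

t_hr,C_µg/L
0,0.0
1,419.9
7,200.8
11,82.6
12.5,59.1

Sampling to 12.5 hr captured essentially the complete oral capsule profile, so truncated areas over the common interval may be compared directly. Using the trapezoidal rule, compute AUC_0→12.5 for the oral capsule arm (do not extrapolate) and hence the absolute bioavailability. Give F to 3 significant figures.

Trapezoidal AUC_0→12.5 (oral capsule):
  [0→1]: (0.0+419.9)/2 × 1 = 209.95
  [1→7]: (419.9+200.8)/2 × 6 = 1862.1
  [7→11]: (200.8+82.6)/2 × 4 = 566.8
  [11→12.5]: (82.6+59.1)/2 × 1.5 = 106.275
  Sum = 2745.125 µg/L·hr
F = (AUC_ev/D_ev)/(AUC_iv/D_iv) = (2745.125/125)/(11800/50) = 21.961/236 = 0.0931

F = 0.0931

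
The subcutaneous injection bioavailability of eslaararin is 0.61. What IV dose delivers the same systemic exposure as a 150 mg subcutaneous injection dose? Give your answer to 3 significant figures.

D_iv = 91.5 mg

Systemic exposure from an extravascular dose = F × D_ev, so the equivalent IV dose is F × D_ev.
D_iv = F × D_ev = 0.61 × 150 = 91.5 mg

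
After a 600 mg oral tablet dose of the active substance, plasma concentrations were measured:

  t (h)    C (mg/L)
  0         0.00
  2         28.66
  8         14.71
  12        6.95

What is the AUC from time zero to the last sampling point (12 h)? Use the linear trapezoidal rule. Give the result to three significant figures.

AUC = 202 mg/L·h

Trapezoidal AUC_0→12:
  [0→2]: (0.00+28.66)/2 × 2 = 28.66
  [2→8]: (28.66+14.71)/2 × 6 = 130.11
  [8→12]: (14.71+6.95)/2 × 4 = 43.32
  Sum = 202.09 mg/L·h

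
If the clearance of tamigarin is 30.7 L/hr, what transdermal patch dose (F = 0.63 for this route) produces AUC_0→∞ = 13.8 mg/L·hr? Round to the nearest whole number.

Dose = 672 mg

Dose = CL × AUC_0→∞ / F
     = 30.7 × 13.8 / 0.63 = 672.476 mg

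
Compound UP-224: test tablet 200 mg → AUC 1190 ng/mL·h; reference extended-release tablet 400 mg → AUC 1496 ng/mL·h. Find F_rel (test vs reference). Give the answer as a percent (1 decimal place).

F_rel = 159.1%

F_rel = (AUC_test/D_test) / (AUC_ref/D_ref)
      = (1190/200) / (1496/400)
      = 5.95 / 3.74 = 1.5909 = 159.09%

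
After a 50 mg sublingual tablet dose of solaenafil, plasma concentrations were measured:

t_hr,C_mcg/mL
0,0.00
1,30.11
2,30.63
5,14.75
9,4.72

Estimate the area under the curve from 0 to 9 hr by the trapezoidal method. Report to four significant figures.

AUC = 152.4 mcg/mL·hr

Trapezoidal AUC_0→9:
  [0→1]: (0.00+30.11)/2 × 1 = 15.055
  [1→2]: (30.11+30.63)/2 × 1 = 30.37
  [2→5]: (30.63+14.75)/2 × 3 = 68.07
  [5→9]: (14.75+4.72)/2 × 4 = 38.94
  Sum = 152.435 mcg/mL·hr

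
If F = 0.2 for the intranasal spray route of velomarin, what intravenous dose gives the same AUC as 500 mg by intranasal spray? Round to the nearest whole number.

Systemic exposure from an extravascular dose = F × D_ev, so the equivalent IV dose is F × D_ev.
D_iv = F × D_ev = 0.2 × 500 = 100 mg

D_iv = 100 mg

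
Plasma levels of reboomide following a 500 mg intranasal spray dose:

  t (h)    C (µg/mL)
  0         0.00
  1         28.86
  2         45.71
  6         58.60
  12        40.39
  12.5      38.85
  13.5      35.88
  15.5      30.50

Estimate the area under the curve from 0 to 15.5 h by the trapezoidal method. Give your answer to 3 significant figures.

Trapezoidal AUC_0→15.5:
  [0→1]: (0.00+28.86)/2 × 1 = 14.43
  [1→2]: (28.86+45.71)/2 × 1 = 37.285
  [2→6]: (45.71+58.60)/2 × 4 = 208.62
  [6→12]: (58.60+40.39)/2 × 6 = 296.97
  [12→12.5]: (40.39+38.85)/2 × 0.5 = 19.81
  [12.5→13.5]: (38.85+35.88)/2 × 1 = 37.365
  [13.5→15.5]: (35.88+30.50)/2 × 2 = 66.38
  Sum = 680.86 µg/mL·h

AUC = 681 µg/mL·h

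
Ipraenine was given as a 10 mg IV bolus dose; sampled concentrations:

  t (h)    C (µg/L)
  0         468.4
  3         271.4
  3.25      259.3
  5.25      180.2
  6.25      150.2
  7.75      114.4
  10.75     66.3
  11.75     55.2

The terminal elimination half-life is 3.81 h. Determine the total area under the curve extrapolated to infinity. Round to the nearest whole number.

AUC = 2614 µg/L·h

Trapezoidal AUC_0→11.75:
  [0→3]: (468.4+271.4)/2 × 3 = 1109.7
  [3→3.25]: (271.4+259.3)/2 × 0.25 = 66.3375
  [3.25→5.25]: (259.3+180.2)/2 × 2 = 439.5
  [5.25→6.25]: (180.2+150.2)/2 × 1 = 165.2
  [6.25→7.75]: (150.2+114.4)/2 × 1.5 = 198.45
  [7.75→10.75]: (114.4+66.3)/2 × 3 = 271.05
  [10.75→11.75]: (66.3+55.2)/2 × 1 = 60.75
  Sum = 2310.9875 µg/L·h
k_e = ln2 / t½ = 0.693147 / 3.81 = 0.1819 h^-1
Extrapolated tail: C_last / k_e = 55.2 / 0.1819 = 303.463
AUC_0→∞ = 2310.9875 + 303.463 = 2614.4505 µg/L·h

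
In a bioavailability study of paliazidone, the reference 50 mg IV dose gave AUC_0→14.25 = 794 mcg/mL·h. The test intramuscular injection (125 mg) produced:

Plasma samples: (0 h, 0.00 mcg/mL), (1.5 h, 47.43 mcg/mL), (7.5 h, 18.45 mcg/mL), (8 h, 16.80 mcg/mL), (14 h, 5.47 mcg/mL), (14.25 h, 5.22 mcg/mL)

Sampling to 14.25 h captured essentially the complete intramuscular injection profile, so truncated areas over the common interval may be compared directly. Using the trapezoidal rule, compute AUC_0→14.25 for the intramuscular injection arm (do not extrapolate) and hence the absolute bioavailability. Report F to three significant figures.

Trapezoidal AUC_0→14.25 (intramuscular injection):
  [0→1.5]: (0.00+47.43)/2 × 1.5 = 35.5725
  [1.5→7.5]: (47.43+18.45)/2 × 6 = 197.64
  [7.5→8]: (18.45+16.80)/2 × 0.5 = 8.8125
  [8→14]: (16.80+5.47)/2 × 6 = 66.81
  [14→14.25]: (5.47+5.22)/2 × 0.25 = 1.33625
  Sum = 310.17125 mcg/mL·h
F = (AUC_ev/D_ev)/(AUC_iv/D_iv) = (310.17125/125)/(794/50) = 2.48137/15.88 = 0.1563

F = 0.156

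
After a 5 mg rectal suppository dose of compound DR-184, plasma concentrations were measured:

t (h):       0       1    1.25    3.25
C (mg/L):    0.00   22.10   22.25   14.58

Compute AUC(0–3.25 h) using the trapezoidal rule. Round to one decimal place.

AUC = 53.4 mg/L·h

Trapezoidal AUC_0→3.25:
  [0→1]: (0.00+22.10)/2 × 1 = 11.05
  [1→1.25]: (22.10+22.25)/2 × 0.25 = 5.54375
  [1.25→3.25]: (22.25+14.58)/2 × 2 = 36.83
  Sum = 53.42375 mg/L·h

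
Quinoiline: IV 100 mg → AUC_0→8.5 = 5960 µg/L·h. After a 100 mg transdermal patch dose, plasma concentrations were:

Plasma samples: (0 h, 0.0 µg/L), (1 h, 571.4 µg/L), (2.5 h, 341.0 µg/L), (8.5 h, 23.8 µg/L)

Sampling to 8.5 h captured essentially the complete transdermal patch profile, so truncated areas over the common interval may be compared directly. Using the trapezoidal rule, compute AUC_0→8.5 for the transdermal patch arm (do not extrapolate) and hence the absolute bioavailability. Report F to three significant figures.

F = 0.346

Trapezoidal AUC_0→8.5 (transdermal patch):
  [0→1]: (0.0+571.4)/2 × 1 = 285.7
  [1→2.5]: (571.4+341.0)/2 × 1.5 = 684.3
  [2.5→8.5]: (341.0+23.8)/2 × 6 = 1094.4
  Sum = 2064.4 µg/L·h
F = (AUC_ev/D_ev)/(AUC_iv/D_iv) = (2064.4/100)/(5960/100) = 20.644/59.6 = 0.3464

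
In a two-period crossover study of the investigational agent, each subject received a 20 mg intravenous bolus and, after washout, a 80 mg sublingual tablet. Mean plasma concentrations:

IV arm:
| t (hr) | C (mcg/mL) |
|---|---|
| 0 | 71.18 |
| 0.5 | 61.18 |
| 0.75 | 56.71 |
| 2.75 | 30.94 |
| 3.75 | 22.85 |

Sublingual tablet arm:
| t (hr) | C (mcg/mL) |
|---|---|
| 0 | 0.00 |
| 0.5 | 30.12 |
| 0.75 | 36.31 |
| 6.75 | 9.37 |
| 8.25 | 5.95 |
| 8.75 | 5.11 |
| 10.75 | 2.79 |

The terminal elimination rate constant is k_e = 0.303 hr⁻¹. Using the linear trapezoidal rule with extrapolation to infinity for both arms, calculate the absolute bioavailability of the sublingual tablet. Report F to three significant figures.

F = 0.194

Trapezoidal AUC_0→3.75 (IV):
  [0→0.5]: (71.18+61.18)/2 × 0.5 = 33.09
  [0.5→0.75]: (61.18+56.71)/2 × 0.25 = 14.73625
  [0.75→2.75]: (56.71+30.94)/2 × 2 = 87.65
  [2.75→3.75]: (30.94+22.85)/2 × 1 = 26.895
  Sum = 162.37125 mcg/mL·hr
IV tail: 22.85/0.303 = 75.413; AUC_iv,0→∞ = 162.37125 + 75.413 = 237.78425 mcg/mL·hr
Trapezoidal AUC_0→10.75 (sublingual tablet):
  [0→0.5]: (0.00+30.12)/2 × 0.5 = 7.53
  [0.5→0.75]: (30.12+36.31)/2 × 0.25 = 8.30375
  [0.75→6.75]: (36.31+9.37)/2 × 6 = 137.04
  [6.75→8.25]: (9.37+5.95)/2 × 1.5 = 11.49
  [8.25→8.75]: (5.95+5.11)/2 × 0.5 = 2.765
  [8.75→10.75]: (5.11+2.79)/2 × 2 = 7.9
  Sum = 175.02875 mcg/mL·hr
sublingual tablet tail: 2.79/0.303 = 9.208; AUC_ev,0→∞ = 175.02875 + 9.208 = 184.23675 mcg/mL·hr
F = (AUC_ev/D_ev)/(AUC_iv/D_iv) = (184.23675/80)/(237.78425/20) = 2.30296/11.8892 = 0.1937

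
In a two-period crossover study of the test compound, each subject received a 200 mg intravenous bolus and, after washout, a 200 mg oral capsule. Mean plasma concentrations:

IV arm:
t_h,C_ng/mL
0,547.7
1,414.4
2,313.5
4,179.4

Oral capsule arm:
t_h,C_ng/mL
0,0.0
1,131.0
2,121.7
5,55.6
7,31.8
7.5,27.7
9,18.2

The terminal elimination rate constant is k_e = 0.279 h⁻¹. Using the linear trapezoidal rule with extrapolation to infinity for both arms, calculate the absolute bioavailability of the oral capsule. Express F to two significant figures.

F = 0.33

Trapezoidal AUC_0→4 (IV):
  [0→1]: (547.7+414.4)/2 × 1 = 481.05
  [1→2]: (414.4+313.5)/2 × 1 = 363.95
  [2→4]: (313.5+179.4)/2 × 2 = 492.9
  Sum = 1337.9 ng/mL·h
IV tail: 179.4/0.279 = 643.011; AUC_iv,0→∞ = 1337.9 + 643.011 = 1980.911 ng/mL·h
Trapezoidal AUC_0→9 (oral capsule):
  [0→1]: (0.0+131.0)/2 × 1 = 65.5
  [1→2]: (131.0+121.7)/2 × 1 = 126.35
  [2→5]: (121.7+55.6)/2 × 3 = 265.95
  [5→7]: (55.6+31.8)/2 × 2 = 87.4
  [7→7.5]: (31.8+27.7)/2 × 0.5 = 14.875
  [7.5→9]: (27.7+18.2)/2 × 1.5 = 34.425
  Sum = 594.5 ng/mL·h
oral capsule tail: 18.2/0.279 = 65.233; AUC_ev,0→∞ = 594.5 + 65.233 = 659.733 ng/mL·h
F = (AUC_ev/D_ev)/(AUC_iv/D_iv) = (659.733/200)/(1980.911/200) = 3.298665/9.904555 = 0.3330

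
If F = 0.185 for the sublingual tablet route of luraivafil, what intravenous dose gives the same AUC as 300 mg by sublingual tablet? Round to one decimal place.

Systemic exposure from an extravascular dose = F × D_ev, so the equivalent IV dose is F × D_ev.
D_iv = F × D_ev = 0.185 × 300 = 55.5 mg

D_iv = 55.5 mg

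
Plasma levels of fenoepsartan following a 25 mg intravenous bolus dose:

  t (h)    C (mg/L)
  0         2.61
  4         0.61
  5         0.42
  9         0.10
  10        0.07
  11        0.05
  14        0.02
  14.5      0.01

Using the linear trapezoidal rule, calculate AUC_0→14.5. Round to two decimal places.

Trapezoidal AUC_0→14.5:
  [0→4]: (2.61+0.61)/2 × 4 = 6.44
  [4→5]: (0.61+0.42)/2 × 1 = 0.515
  [5→9]: (0.42+0.10)/2 × 4 = 1.04
  [9→10]: (0.10+0.07)/2 × 1 = 0.085
  [10→11]: (0.07+0.05)/2 × 1 = 0.06
  [11→14]: (0.05+0.02)/2 × 3 = 0.105
  [14→14.5]: (0.02+0.01)/2 × 0.5 = 0.0075
  Sum = 8.2525 mg/L·h

AUC = 8.25 mg/L·h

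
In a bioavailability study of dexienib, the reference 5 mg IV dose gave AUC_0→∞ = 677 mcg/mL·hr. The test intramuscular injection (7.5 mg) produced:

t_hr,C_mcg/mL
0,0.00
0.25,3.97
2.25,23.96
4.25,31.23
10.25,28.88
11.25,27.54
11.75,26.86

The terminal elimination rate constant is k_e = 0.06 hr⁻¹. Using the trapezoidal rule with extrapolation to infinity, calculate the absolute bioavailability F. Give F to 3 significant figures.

F = 0.742

Trapezoidal AUC_0→11.75 (intramuscular injection):
  [0→0.25]: (0.00+3.97)/2 × 0.25 = 0.49625
  [0.25→2.25]: (3.97+23.96)/2 × 2 = 27.93
  [2.25→4.25]: (23.96+31.23)/2 × 2 = 55.19
  [4.25→10.25]: (31.23+28.88)/2 × 6 = 180.33
  [10.25→11.25]: (28.88+27.54)/2 × 1 = 28.21
  [11.25→11.75]: (27.54+26.86)/2 × 0.5 = 13.6
  Sum = 305.75625 mcg/mL·hr
Tail: C_last/k_e = 26.86/0.06 = 447.667
AUC_0→∞ (intramuscular injection) = 305.75625 + 447.667 = 753.42325 mcg/mL·hr
F = (AUC_ev/D_ev)/(AUC_iv/D_iv) = (753.42325/7.5)/(677/5) = 100.456/135.4 = 0.7419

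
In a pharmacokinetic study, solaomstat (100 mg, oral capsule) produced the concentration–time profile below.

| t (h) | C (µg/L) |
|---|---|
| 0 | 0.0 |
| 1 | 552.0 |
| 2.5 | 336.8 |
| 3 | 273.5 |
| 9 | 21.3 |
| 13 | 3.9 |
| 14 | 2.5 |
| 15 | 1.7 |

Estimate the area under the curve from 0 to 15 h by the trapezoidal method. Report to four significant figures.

AUC = 2035 µg/L·h

Trapezoidal AUC_0→15:
  [0→1]: (0.0+552.0)/2 × 1 = 276.0
  [1→2.5]: (552.0+336.8)/2 × 1.5 = 666.6
  [2.5→3]: (336.8+273.5)/2 × 0.5 = 152.575
  [3→9]: (273.5+21.3)/2 × 6 = 884.4
  [9→13]: (21.3+3.9)/2 × 4 = 50.4
  [13→14]: (3.9+2.5)/2 × 1 = 3.2
  [14→15]: (2.5+1.7)/2 × 1 = 2.1
  Sum = 2035.275 µg/L·h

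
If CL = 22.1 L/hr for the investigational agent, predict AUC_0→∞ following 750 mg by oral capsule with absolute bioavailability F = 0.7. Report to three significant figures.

AUC_0→∞ = F × Dose / CL
        = 0.7 × 750 / 22.1 = 23.7557 mg/L·hr

AUC = 23.8 mg/L·hr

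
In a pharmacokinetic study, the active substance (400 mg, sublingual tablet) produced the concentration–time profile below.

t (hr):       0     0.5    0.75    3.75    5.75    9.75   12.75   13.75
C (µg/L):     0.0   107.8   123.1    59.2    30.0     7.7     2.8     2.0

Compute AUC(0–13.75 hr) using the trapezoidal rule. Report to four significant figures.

AUC = 512.0 µg/L·hr

Trapezoidal AUC_0→13.75:
  [0→0.5]: (0.0+107.8)/2 × 0.5 = 26.95
  [0.5→0.75]: (107.8+123.1)/2 × 0.25 = 28.8625
  [0.75→3.75]: (123.1+59.2)/2 × 3 = 273.45
  [3.75→5.75]: (59.2+30.0)/2 × 2 = 89.2
  [5.75→9.75]: (30.0+7.7)/2 × 4 = 75.4
  [9.75→12.75]: (7.7+2.8)/2 × 3 = 15.75
  [12.75→13.75]: (2.8+2.0)/2 × 1 = 2.4
  Sum = 512.0125 µg/L·hr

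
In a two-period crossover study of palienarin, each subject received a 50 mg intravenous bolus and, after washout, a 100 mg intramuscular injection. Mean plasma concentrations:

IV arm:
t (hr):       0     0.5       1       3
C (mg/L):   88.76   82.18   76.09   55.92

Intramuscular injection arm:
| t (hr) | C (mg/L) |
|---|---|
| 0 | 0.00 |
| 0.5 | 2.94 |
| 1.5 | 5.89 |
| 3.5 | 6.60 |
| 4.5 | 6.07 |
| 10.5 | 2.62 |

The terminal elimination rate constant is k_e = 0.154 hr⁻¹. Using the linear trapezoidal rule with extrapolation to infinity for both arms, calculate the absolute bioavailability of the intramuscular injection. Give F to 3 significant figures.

Trapezoidal AUC_0→3 (IV):
  [0→0.5]: (88.76+82.18)/2 × 0.5 = 42.735
  [0.5→1]: (82.18+76.09)/2 × 0.5 = 39.5675
  [1→3]: (76.09+55.92)/2 × 2 = 132.01
  Sum = 214.3125 mg/L·hr
IV tail: 55.92/0.154 = 363.117; AUC_iv,0→∞ = 214.3125 + 363.117 = 577.4295 mg/L·hr
Trapezoidal AUC_0→10.5 (intramuscular injection):
  [0→0.5]: (0.00+2.94)/2 × 0.5 = 0.735
  [0.5→1.5]: (2.94+5.89)/2 × 1 = 4.415
  [1.5→3.5]: (5.89+6.60)/2 × 2 = 12.49
  [3.5→4.5]: (6.60+6.07)/2 × 1 = 6.335
  [4.5→10.5]: (6.07+2.62)/2 × 6 = 26.07
  Sum = 50.045 mg/L·hr
intramuscular injection tail: 2.62/0.154 = 17.013; AUC_ev,0→∞ = 50.045 + 17.013 = 67.058 mg/L·hr
F = (AUC_ev/D_ev)/(AUC_iv/D_iv) = (67.058/100)/(577.4295/50) = 0.67058/11.54859 = 0.0581

F = 0.0581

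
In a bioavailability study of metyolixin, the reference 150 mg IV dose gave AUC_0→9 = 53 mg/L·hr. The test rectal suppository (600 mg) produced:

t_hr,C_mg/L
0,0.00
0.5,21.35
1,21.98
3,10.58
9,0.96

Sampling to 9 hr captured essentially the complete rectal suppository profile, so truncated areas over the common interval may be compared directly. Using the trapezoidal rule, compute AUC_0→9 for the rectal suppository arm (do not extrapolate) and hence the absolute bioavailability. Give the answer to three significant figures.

F = 0.393

Trapezoidal AUC_0→9 (rectal suppository):
  [0→0.5]: (0.00+21.35)/2 × 0.5 = 5.3375
  [0.5→1]: (21.35+21.98)/2 × 0.5 = 10.8325
  [1→3]: (21.98+10.58)/2 × 2 = 32.56
  [3→9]: (10.58+0.96)/2 × 6 = 34.62
  Sum = 83.35 mg/L·hr
F = (AUC_ev/D_ev)/(AUC_iv/D_iv) = (83.35/600)/(53/150) = 0.138917/0.353333 = 0.3932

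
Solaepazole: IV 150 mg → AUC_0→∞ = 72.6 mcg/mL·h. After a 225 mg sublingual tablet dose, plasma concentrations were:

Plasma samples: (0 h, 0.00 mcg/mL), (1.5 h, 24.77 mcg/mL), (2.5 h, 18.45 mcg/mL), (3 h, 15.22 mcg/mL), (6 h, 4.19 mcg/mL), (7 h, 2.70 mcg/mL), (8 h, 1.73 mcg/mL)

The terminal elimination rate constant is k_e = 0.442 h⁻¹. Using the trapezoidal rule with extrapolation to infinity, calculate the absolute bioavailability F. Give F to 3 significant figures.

Trapezoidal AUC_0→8 (sublingual tablet):
  [0→1.5]: (0.00+24.77)/2 × 1.5 = 18.5775
  [1.5→2.5]: (24.77+18.45)/2 × 1 = 21.61
  [2.5→3]: (18.45+15.22)/2 × 0.5 = 8.4175
  [3→6]: (15.22+4.19)/2 × 3 = 29.115
  [6→7]: (4.19+2.70)/2 × 1 = 3.445
  [7→8]: (2.70+1.73)/2 × 1 = 2.215
  Sum = 83.38 mcg/mL·h
Tail: C_last/k_e = 1.73/0.442 = 3.914
AUC_0→∞ (sublingual tablet) = 83.38 + 3.914 = 87.294 mcg/mL·h
F = (AUC_ev/D_ev)/(AUC_iv/D_iv) = (87.294/225)/(72.6/150) = 0.387973/0.484 = 0.8016

F = 0.802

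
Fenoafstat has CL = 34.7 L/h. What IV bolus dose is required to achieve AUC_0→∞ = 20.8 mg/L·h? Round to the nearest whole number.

Dose_iv = CL × AUC_0→∞
     = 34.7 × 20.8 = 721.76 mg

Dose = 722 mg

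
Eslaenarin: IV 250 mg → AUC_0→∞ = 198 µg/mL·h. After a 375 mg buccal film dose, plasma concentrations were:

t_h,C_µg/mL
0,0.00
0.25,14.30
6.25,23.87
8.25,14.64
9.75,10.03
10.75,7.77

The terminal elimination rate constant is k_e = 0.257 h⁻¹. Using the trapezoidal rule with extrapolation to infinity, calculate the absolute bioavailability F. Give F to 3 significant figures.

Trapezoidal AUC_0→10.75 (buccal film):
  [0→0.25]: (0.00+14.30)/2 × 0.25 = 1.7875
  [0.25→6.25]: (14.30+23.87)/2 × 6 = 114.51
  [6.25→8.25]: (23.87+14.64)/2 × 2 = 38.51
  [8.25→9.75]: (14.64+10.03)/2 × 1.5 = 18.5025
  [9.75→10.75]: (10.03+7.77)/2 × 1 = 8.9
  Sum = 182.21 µg/mL·h
Tail: C_last/k_e = 7.77/0.257 = 30.233
AUC_0→∞ (buccal film) = 182.21 + 30.233 = 212.443 µg/mL·h
F = (AUC_ev/D_ev)/(AUC_iv/D_iv) = (212.443/375)/(198/250) = 0.566515/0.792 = 0.7153

F = 0.715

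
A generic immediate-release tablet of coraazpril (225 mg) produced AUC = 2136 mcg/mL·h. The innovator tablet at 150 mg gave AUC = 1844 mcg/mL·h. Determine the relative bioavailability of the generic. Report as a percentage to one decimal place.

F_rel = 77.2%

F_rel = (AUC_test/D_test) / (AUC_ref/D_ref)
      = (2136/225) / (1844/150)
      = 9.49333 / 12.2933 = 0.7722 = 77.22%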